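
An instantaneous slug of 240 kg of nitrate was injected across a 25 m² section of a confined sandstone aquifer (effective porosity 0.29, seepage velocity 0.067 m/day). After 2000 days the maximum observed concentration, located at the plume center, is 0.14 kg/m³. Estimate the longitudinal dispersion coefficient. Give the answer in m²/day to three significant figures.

2.22 m²/day

At the plume center C_max = M/(n_e·A·√(4πDt)), so D = M²/(4πt·(n_e·A·C_max)²).
n_e·A·C_max = 0.29 × 25 × 0.14 = 1.015 kg/m.
D = 240²/(4π × 2000 × 1.015²) = 2.22 m²/day.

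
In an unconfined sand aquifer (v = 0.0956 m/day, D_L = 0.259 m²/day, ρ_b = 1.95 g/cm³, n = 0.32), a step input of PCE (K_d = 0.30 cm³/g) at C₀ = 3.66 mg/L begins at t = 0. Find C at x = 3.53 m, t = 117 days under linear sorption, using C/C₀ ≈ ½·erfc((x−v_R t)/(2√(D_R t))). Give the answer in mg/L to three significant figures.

Retardation factor R = 1 + ρ_b·K_d/n = 1 + 1.95 × 0.30/0.32 = 2.828.
Sorption retards both mechanisms: v_R = v/R = 0.03380 m/day, D_R = D/R = 0.09158 m²/day.
v_R·t = 0.03380 × 117 = 3.9546 m; 2√(D_R t) = 6.547 m; argument = (3.53 − 3.9546)/6.547 = -0.06485.
C = C₀ × ½·erfc(-0.06485) = 3.66 × 0.5365 = 1.96 mg/L.

1.96 mg/L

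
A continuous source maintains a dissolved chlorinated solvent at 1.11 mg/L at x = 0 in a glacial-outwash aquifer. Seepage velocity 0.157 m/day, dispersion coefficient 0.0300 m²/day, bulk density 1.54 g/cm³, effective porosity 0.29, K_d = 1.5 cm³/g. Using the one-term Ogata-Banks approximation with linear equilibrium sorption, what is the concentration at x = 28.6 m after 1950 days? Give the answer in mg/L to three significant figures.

1.04 mg/L

Retardation factor R = 1 + ρ_b·K_d/n = 1 + 1.54 × 1.5/0.29 = 8.966.
Sorption retards both mechanisms: v_R = v/R = 0.01751 m/day, D_R = D/R = 0.003346 m²/day.
v_R·t = 0.01751 × 1950 = 34.1445 m; 2√(D_R t) = 5.109 m; argument = (28.6 − 34.1445)/5.109 = -1.085.
C = C₀ × ½·erfc(-1.085) = 1.11 × 0.9375 = 1.04 mg/L.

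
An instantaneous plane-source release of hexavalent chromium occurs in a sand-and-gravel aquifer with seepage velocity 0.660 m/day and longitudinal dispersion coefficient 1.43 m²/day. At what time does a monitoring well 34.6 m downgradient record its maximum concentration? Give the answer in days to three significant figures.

49.2 days

For the 1D instantaneous-source solution, setting ∂C/∂t = 0 at fixed x gives v²t² + 2Dt − x² = 0, so t = (√(D² + v²x²) − D)/v².
√(D² + v²x²) = √(1.43² + 0.660² × 34.6²) = 22.88; v² = 0.4356.
t = (22.88 − 1.43)/0.4356 = 49.2 days (vs. the pure-advection estimate x/v = 52.4 d).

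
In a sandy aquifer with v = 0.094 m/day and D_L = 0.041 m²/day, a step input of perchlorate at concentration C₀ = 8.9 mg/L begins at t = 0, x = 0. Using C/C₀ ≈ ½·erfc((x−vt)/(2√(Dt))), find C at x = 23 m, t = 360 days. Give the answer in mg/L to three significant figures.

8.70 mg/L

For a continuous step input, C/C₀ ≈ ½·erfc((x−vt)/(2√(Dt))).
vt = 0.094 × 360 = 33.84 m and 2√(Dt) = 2√(0.041 × 360) = 7.684 m.
Argument (x−vt)/(2√(Dt)) = (23 − 33.84)/7.684 = -1.411; ½·erfc(-1.411) = 0.9770.
C = 8.9 × 0.9770 = 8.70 mg/L.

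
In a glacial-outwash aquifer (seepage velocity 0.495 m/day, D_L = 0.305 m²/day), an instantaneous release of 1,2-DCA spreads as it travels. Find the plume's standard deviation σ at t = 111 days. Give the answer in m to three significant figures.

8.23 m

Dispersive spreading gives a Gaussian with σ² = 2Dt; advection only shifts the center.
σ = √(2 × 0.305 × 111) = 8.23 m.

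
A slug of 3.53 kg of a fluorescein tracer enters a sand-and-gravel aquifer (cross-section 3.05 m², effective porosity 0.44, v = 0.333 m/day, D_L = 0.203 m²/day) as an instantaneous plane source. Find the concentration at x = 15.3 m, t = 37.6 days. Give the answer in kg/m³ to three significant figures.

For an instantaneous plane source, C(x,t) = M/(n_e·A·√(4πDt)) · exp(−(x−vt)²/(4Dt)), with n_e·A the pore (flow) area.
Plume center vt = 0.333 × 37.6 = 12.5208 m, so the well at 15.3 m is 2.7792 m downgradient of the peak.
√(4πDt) = 9.794 m, giving peak height M/(n_e·A·√(4πDt)) = 3.53/(0.44 × 3.05 × 9.794) = 0.2686 kg/m³.
(x−vt)²/(4Dt) = (2.7792)²/(4 × 0.203 × 37.6) = 0.2530; exp(−0.2530) = 0.7765.
C = 0.2686 × 0.7765 = 0.209 kg/m³.

0.209 kg/m³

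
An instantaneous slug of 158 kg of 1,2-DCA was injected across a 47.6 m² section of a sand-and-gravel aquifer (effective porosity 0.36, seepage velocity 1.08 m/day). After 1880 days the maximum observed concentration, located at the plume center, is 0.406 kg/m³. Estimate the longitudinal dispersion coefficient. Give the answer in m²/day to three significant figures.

0.0218 m²/day

At the plume center C_max = M/(n_e·A·√(4πDt)), so D = M²/(4πt·(n_e·A·C_max)²).
n_e·A·C_max = 0.36 × 47.6 × 0.406 = 6.957 kg/m.
D = 158²/(4π × 1880 × 6.957²) = 0.0218 m²/day.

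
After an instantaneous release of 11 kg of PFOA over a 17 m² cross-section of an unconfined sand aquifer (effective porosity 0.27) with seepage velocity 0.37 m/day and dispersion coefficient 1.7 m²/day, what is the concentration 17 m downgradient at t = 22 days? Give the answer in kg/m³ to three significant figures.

0.0654 kg/m³

For an instantaneous plane source, C(x,t) = M/(n_e·A·√(4πDt)) · exp(−(x−vt)²/(4Dt)), with n_e·A the pore (flow) area.
Plume center vt = 0.37 × 22 = 8.14 m, so the well at 17 m is 8.86 m downgradient of the peak.
√(4πDt) = 21.68 m, giving peak height M/(n_e·A·√(4πDt)) = 11/(0.27 × 17 × 21.68) = 0.1105 kg/m³.
(x−vt)²/(4Dt) = (8.86)²/(4 × 1.7 × 22) = 0.5247; exp(−0.5247) = 0.5917.
C = 0.1105 × 0.5917 = 0.0654 kg/m³.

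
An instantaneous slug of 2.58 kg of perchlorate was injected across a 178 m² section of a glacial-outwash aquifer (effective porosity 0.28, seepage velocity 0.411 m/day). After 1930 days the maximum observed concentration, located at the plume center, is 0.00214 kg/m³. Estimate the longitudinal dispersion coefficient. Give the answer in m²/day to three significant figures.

At the plume center C_max = M/(n_e·A·√(4πDt)), so D = M²/(4πt·(n_e·A·C_max)²).
n_e·A·C_max = 0.28 × 178 × 0.00214 = 0.1067 kg/m.
D = 2.58²/(4π × 1930 × 0.1067²) = 0.0241 m²/day.

0.0241 m²/day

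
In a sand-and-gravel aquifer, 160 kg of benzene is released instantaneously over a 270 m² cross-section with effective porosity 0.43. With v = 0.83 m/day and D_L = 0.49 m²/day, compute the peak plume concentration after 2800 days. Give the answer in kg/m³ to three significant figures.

The peak of an instantaneous 1D plume sits at x = vt; there the Gaussian factor is 1 and C_max = M/(n_e·A·√(4πDt)), where n_e·A is the pore area the mass is dissolved in.
√(4πDt) = √(4π × 0.49 × 2800) = 131.3 m, so C_max = 160/(0.43 × 270 × 131.3) = 0.0105 kg/m³.

0.0105 kg/m³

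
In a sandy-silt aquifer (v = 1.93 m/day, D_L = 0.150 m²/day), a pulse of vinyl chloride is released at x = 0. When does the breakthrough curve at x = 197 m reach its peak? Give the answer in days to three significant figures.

For the 1D instantaneous-source solution, setting ∂C/∂t = 0 at fixed x gives v²t² + 2Dt − x² = 0, so t = (√(D² + v²x²) − D)/v².
√(D² + v²x²) = √(0.150² + 1.93² × 197²) = 380.2; v² = 3.7249.
t = (380.2 − 0.150)/3.7249 = 102 days (vs. the pure-advection estimate x/v = 102 d).

102 days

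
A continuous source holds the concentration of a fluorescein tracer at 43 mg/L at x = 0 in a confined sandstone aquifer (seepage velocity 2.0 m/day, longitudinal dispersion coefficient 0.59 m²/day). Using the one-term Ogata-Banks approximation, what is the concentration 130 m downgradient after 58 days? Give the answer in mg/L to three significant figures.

For a continuous step input, C/C₀ ≈ ½·erfc((x−vt)/(2√(Dt))).
vt = 2.0 × 58 = 116 m and 2√(Dt) = 2√(0.59 × 58) = 11.70 m.
Argument (x−vt)/(2√(Dt)) = (130 − 116)/11.70 = 1.197; ½·erfc(1.197) = 0.04525.
C = 43 × 0.04525 = 1.95 mg/L.

1.95 mg/L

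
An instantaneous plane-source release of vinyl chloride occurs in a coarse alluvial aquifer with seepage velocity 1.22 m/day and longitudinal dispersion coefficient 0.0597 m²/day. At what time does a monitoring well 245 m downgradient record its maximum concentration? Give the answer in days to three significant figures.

201 days

For the 1D instantaneous-source solution, setting ∂C/∂t = 0 at fixed x gives v²t² + 2Dt − x² = 0, so t = (√(D² + v²x²) − D)/v².
√(D² + v²x²) = √(0.0597² + 1.22² × 245²) = 298.9; v² = 1.4884.
t = (298.9 − 0.0597)/1.4884 = 201 days (vs. the pure-advection estimate x/v = 201 d).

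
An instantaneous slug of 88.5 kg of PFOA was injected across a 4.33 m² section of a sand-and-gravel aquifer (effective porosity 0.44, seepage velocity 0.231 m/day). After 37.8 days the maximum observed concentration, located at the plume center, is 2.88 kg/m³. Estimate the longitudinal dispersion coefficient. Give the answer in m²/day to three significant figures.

At the plume center C_max = M/(n_e·A·√(4πDt)), so D = M²/(4πt·(n_e·A·C_max)²).
n_e·A·C_max = 0.44 × 4.33 × 2.88 = 5.487 kg/m.
D = 88.5²/(4π × 37.8 × 5.487²) = 0.548 m²/day.

0.548 m²/day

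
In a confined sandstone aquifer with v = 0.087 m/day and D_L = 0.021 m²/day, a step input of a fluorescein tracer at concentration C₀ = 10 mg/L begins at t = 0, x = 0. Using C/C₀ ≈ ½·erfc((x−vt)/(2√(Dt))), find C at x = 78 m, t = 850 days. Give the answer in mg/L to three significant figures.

2.49 mg/L

For a continuous step input, C/C₀ ≈ ½·erfc((x−vt)/(2√(Dt))).
vt = 0.087 × 850 = 73.95 m and 2√(Dt) = 2√(0.021 × 850) = 8.450 m.
Argument (x−vt)/(2√(Dt)) = (78 − 73.95)/8.450 = 0.4793; ½·erfc(0.4793) = 0.2489.
C = 10 × 0.2489 = 2.49 mg/L.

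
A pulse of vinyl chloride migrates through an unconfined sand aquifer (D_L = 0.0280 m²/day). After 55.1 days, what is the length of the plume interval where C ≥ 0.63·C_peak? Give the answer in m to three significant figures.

3.38 m

The plume is Gaussian with σ = √(2Dt) = √(2 × 0.0280 × 55.1) = 1.757 m.
C/C_peak = exp(−Δx²/(2σ²)) = 0.63 ⇒ Δx = σ·√(−2 ln 0.63) = 1.757 × 0.9613 = 1.689 m.
Width = 2Δx = 3.38 m.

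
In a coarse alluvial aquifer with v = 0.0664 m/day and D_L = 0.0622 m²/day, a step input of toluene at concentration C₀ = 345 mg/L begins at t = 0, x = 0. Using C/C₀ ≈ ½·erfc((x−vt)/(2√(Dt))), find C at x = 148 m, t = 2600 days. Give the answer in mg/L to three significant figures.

For a continuous step input, C/C₀ ≈ ½·erfc((x−vt)/(2√(Dt))).
vt = 0.0664 × 2600 = 172.64 m and 2√(Dt) = 2√(0.0622 × 2600) = 25.43 m.
Argument (x−vt)/(2√(Dt)) = (148 − 172.64)/25.43 = -0.9689; ½·erfc(-0.9689) = 0.9147.
C = 345 × 0.9147 = 316 mg/L.

316 mg/L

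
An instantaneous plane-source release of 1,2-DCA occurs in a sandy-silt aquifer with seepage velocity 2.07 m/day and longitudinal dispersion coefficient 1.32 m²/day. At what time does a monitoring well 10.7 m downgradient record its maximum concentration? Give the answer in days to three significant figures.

For the 1D instantaneous-source solution, setting ∂C/∂t = 0 at fixed x gives v²t² + 2Dt − x² = 0, so t = (√(D² + v²x²) − D)/v².
√(D² + v²x²) = √(1.32² + 2.07² × 10.7²) = 22.19; v² = 4.2849.
t = (22.19 − 1.32)/4.2849 = 4.87 days (vs. the pure-advection estimate x/v = 5.17 d).

4.87 days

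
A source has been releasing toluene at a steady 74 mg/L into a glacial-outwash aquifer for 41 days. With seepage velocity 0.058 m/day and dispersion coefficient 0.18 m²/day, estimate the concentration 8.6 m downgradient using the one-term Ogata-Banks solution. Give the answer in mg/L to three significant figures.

3.90 mg/L

For a continuous step input, C/C₀ ≈ ½·erfc((x−vt)/(2√(Dt))).
vt = 0.058 × 41 = 2.378 m and 2√(Dt) = 2√(0.18 × 41) = 5.433 m.
Argument (x−vt)/(2√(Dt)) = (8.6 − 2.378)/5.433 = 1.145; ½·erfc(1.145) = 0.05269.
C = 74 × 0.05269 = 3.90 mg/L.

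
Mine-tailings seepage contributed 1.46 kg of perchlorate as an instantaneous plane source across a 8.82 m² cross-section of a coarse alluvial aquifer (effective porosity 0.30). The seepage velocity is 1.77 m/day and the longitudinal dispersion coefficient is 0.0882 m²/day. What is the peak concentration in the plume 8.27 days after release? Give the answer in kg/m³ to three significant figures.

0.182 kg/m³

The peak of an instantaneous 1D plume sits at x = vt; there the Gaussian factor is 1 and C_max = M/(n_e·A·√(4πDt)), where n_e·A is the pore area the mass is dissolved in.
√(4πDt) = √(4π × 0.0882 × 8.27) = 3.028 m, so C_max = 1.46/(0.30 × 8.82 × 3.028) = 0.182 kg/m³.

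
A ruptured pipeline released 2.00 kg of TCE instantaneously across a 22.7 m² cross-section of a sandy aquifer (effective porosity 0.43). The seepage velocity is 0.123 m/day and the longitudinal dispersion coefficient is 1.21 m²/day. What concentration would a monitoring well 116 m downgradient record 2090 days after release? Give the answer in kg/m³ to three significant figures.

For an instantaneous plane source, C(x,t) = M/(n_e·A·√(4πDt)) · exp(−(x−vt)²/(4Dt)), with n_e·A the pore (flow) area.
Plume center vt = 0.123 × 2090 = 257.07 m, so the well at 116 m is 141.07 m upgradient of the peak.
√(4πDt) = 178.3 m, giving peak height M/(n_e·A·√(4πDt)) = 2.00/(0.43 × 22.7 × 178.3) = 0.001149 kg/m³.
(x−vt)²/(4Dt) = (-141.07)²/(4 × 1.21 × 2090) = 1.967; exp(−1.967) = 0.1399.
C = 0.001149 × 0.1399 = 0.000161 kg/m³.

0.000161 kg/m³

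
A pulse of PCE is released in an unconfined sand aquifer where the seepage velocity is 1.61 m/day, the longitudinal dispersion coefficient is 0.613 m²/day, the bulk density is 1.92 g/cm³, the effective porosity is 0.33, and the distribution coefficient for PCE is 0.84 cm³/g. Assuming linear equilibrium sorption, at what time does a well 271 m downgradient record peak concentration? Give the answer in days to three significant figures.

Retardation factor R = 1 + ρ_b·K_d/n = 1 + 1.92 × 0.84/0.33 = 5.887.
Sorption retards both mechanisms: v_R = v/R = 0.2735 m/day, D_R = D/R = 0.1041 m²/day.
Peak time from v_R²t² + 2D_R t − x² = 0: t = (√(D_R² + v_R²x²) − D_R)/v_R².
√(D_R² + v_R²x²) = √(0.1041² + 0.2735² × 271²) = 74.12; v_R² = 0.07480.
t = (74.12 − 0.1041)/0.07480 = 990 days.

990 days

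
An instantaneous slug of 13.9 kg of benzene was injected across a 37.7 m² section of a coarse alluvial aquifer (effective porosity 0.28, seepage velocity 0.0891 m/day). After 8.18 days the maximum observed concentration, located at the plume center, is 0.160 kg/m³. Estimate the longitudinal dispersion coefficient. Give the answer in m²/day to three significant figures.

At the plume center C_max = M/(n_e·A·√(4πDt)), so D = M²/(4πt·(n_e·A·C_max)²).
n_e·A·C_max = 0.28 × 37.7 × 0.160 = 1.689 kg/m.
D = 13.9²/(4π × 8.18 × 1.689²) = 0.659 m²/day.

0.659 m²/day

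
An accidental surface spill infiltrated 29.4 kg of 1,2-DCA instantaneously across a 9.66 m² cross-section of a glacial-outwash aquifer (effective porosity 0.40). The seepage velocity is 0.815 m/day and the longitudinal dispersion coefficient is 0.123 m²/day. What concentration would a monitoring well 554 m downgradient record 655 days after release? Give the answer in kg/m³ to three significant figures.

For an instantaneous plane source, C(x,t) = M/(n_e·A·√(4πDt)) · exp(−(x−vt)²/(4Dt)), with n_e·A the pore (flow) area.
Plume center vt = 0.815 × 655 = 533.825 m, so the well at 554 m is 20.175 m downgradient of the peak.
√(4πDt) = 31.82 m, giving peak height M/(n_e·A·√(4πDt)) = 29.4/(0.40 × 9.66 × 31.82) = 0.2391 kg/m³.
(x−vt)²/(4Dt) = (20.175)²/(4 × 0.123 × 655) = 1.263; exp(−1.263) = 0.2828.
C = 0.2391 × 0.2828 = 0.0676 kg/m³.

0.0676 kg/m³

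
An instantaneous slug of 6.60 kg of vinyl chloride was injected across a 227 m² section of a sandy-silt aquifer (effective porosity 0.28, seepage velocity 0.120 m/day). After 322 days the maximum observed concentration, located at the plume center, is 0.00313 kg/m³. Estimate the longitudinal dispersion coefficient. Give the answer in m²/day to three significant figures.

0.272 m²/day

At the plume center C_max = M/(n_e·A·√(4πDt)), so D = M²/(4πt·(n_e·A·C_max)²).
n_e·A·C_max = 0.28 × 227 × 0.00313 = 0.1989 kg/m.
D = 6.60²/(4π × 322 × 0.1989²) = 0.272 m²/day.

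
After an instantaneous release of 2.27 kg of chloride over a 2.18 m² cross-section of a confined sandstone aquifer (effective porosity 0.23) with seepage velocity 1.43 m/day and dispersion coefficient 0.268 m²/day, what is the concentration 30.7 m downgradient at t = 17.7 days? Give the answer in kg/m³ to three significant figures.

For an instantaneous plane source, C(x,t) = M/(n_e·A·√(4πDt)) · exp(−(x−vt)²/(4Dt)), with n_e·A the pore (flow) area.
Plume center vt = 1.43 × 17.7 = 25.311 m, so the well at 30.7 m is 5.389 m downgradient of the peak.
√(4πDt) = 7.721 m, giving peak height M/(n_e·A·√(4πDt)) = 2.27/(0.23 × 2.18 × 7.721) = 0.5864 kg/m³.
(x−vt)²/(4Dt) = (5.389)²/(4 × 0.268 × 17.7) = 1.531; exp(−1.531) = 0.2163.
C = 0.5864 × 0.2163 = 0.127 kg/m³.

0.127 kg/m³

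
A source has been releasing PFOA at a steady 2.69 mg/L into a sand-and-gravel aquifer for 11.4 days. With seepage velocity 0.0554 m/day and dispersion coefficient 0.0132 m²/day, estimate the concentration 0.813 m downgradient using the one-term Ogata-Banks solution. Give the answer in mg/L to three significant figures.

0.996 mg/L

For a continuous step input, C/C₀ ≈ ½·erfc((x−vt)/(2√(Dt))).
vt = 0.0554 × 11.4 = 0.63156 m and 2√(Dt) = 2√(0.0132 × 11.4) = 0.7758 m.
Argument (x−vt)/(2√(Dt)) = (0.813 − 0.63156)/0.7758 = 0.2339; ½·erfc(0.2339) = 0.3704.
C = 2.69 × 0.3704 = 0.996 mg/L.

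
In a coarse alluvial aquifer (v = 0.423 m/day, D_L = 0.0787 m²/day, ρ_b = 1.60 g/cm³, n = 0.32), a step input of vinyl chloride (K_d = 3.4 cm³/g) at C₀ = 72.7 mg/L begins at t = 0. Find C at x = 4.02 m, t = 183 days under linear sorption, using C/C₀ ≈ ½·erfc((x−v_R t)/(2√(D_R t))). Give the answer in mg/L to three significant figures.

Retardation factor R = 1 + ρ_b·K_d/n = 1 + 1.60 × 3.4/0.32 = 18.00.
Sorption retards both mechanisms: v_R = v/R = 0.02350 m/day, D_R = D/R = 0.004372 m²/day.
v_R·t = 0.02350 × 183 = 4.3005 m; 2√(D_R t) = 1.789 m; argument = (4.02 − 4.3005)/1.789 = -0.1568.
C = C₀ × ½·erfc(-0.1568) = 72.7 × 0.5877 = 42.7 mg/L.

42.7 mg/L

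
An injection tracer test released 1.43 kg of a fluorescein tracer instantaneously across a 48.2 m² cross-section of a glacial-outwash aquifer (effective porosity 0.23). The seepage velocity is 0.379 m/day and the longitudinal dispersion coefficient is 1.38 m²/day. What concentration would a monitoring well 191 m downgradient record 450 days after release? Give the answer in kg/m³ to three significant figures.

For an instantaneous plane source, C(x,t) = M/(n_e·A·√(4πDt)) · exp(−(x−vt)²/(4Dt)), with n_e·A the pore (flow) area.
Plume center vt = 0.379 × 450 = 170.55 m, so the well at 191 m is 20.45 m downgradient of the peak.
√(4πDt) = 88.34 m, giving peak height M/(n_e·A·√(4πDt)) = 1.43/(0.23 × 48.2 × 88.34) = 0.001460 kg/m³.
(x−vt)²/(4Dt) = (20.45)²/(4 × 1.38 × 450) = 0.1684; exp(−0.1684) = 0.8450.
C = 0.001460 × 0.8450 = 0.00123 kg/m³.

0.00123 kg/m³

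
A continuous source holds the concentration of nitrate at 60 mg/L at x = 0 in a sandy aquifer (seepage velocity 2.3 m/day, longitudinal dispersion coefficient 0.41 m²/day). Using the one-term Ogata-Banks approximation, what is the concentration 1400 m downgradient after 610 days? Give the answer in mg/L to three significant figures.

33.2 mg/L

For a continuous step input, C/C₀ ≈ ½·erfc((x−vt)/(2√(Dt))).
vt = 2.3 × 610 = 1403 m and 2√(Dt) = 2√(0.41 × 610) = 31.63 m.
Argument (x−vt)/(2√(Dt)) = (1400 − 1403)/31.63 = -0.09485; ½·erfc(-0.09485) = 0.5534.
C = 60 × 0.5534 = 33.2 mg/L.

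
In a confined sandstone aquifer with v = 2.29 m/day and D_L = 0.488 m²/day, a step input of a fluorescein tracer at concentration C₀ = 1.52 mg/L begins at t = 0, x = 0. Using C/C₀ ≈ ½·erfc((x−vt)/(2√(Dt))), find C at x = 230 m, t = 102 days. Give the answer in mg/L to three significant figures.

For a continuous step input, C/C₀ ≈ ½·erfc((x−vt)/(2√(Dt))).
vt = 2.29 × 102 = 233.58 m and 2√(Dt) = 2√(0.488 × 102) = 14.11 m.
Argument (x−vt)/(2√(Dt)) = (230 − 233.58)/14.11 = -0.2537; ½·erfc(-0.2537) = 0.6401.
C = 1.52 × 0.6401 = 0.973 mg/L.

0.973 mg/L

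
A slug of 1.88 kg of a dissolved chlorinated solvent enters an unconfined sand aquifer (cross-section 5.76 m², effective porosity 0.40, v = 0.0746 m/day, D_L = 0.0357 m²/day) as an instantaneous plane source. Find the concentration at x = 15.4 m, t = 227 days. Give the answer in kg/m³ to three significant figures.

For an instantaneous plane source, C(x,t) = M/(n_e·A·√(4πDt)) · exp(−(x−vt)²/(4Dt)), with n_e·A the pore (flow) area.
Plume center vt = 0.0746 × 227 = 16.9342 m, so the well at 15.4 m is 1.5342 m upgradient of the peak.
√(4πDt) = 10.09 m, giving peak height M/(n_e·A·√(4πDt)) = 1.88/(0.40 × 5.76 × 10.09) = 0.08087 kg/m³.
(x−vt)²/(4Dt) = (-1.5342)²/(4 × 0.0357 × 227) = 0.07261; exp(−0.07261) = 0.9300.
C = 0.08087 × 0.9300 = 0.0752 kg/m³.

0.0752 kg/m³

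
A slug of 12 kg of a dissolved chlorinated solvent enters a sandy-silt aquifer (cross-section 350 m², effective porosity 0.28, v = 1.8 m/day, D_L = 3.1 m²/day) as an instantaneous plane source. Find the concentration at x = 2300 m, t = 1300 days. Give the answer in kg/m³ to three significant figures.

0.000493 kg/m³

For an instantaneous plane source, C(x,t) = M/(n_e·A·√(4πDt)) · exp(−(x−vt)²/(4Dt)), with n_e·A the pore (flow) area.
Plume center vt = 1.8 × 1300 = 2340 m, so the well at 2300 m is 40 m upgradient of the peak.
√(4πDt) = 225.0 m, giving peak height M/(n_e·A·√(4πDt)) = 12/(0.28 × 350 × 225.0) = 0.0005442 kg/m³.
(x−vt)²/(4Dt) = (-40)²/(4 × 3.1 × 1300) = 0.09926; exp(−0.09926) = 0.9055.
C = 0.0005442 × 0.9055 = 0.000493 kg/m³.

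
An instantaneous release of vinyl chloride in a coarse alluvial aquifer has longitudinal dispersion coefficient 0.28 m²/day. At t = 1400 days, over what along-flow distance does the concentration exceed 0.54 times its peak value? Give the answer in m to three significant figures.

62.2 m

The plume is Gaussian with σ = √(2Dt) = √(2 × 0.28 × 1400) = 28.00 m.
C/C_peak = exp(−Δx²/(2σ²)) = 0.54 ⇒ Δx = σ·√(−2 ln 0.54) = 28.00 × 1.110 = 31.08 m.
Width = 2Δx = 62.2 m.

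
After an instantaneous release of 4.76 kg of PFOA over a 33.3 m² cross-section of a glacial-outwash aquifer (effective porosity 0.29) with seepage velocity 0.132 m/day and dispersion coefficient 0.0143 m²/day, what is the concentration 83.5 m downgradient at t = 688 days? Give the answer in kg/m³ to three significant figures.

0.0114 kg/m³

For an instantaneous plane source, C(x,t) = M/(n_e·A·√(4πDt)) · exp(−(x−vt)²/(4Dt)), with n_e·A the pore (flow) area.
Plume center vt = 0.132 × 688 = 90.816 m, so the well at 83.5 m is 7.316 m upgradient of the peak.
√(4πDt) = 11.12 m, giving peak height M/(n_e·A·√(4πDt)) = 4.76/(0.29 × 33.3 × 11.12) = 0.04433 kg/m³.
(x−vt)²/(4Dt) = (-7.316)²/(4 × 0.0143 × 688) = 1.360; exp(−1.360) = 0.2567.
C = 0.04433 × 0.2567 = 0.0114 kg/m³.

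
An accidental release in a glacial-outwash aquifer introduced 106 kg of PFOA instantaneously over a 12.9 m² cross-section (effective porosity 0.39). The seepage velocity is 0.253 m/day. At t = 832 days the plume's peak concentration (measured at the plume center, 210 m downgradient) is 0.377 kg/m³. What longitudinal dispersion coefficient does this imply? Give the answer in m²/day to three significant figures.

0.299 m²/day

At the plume center C_max = M/(n_e·A·√(4πDt)), so D = M²/(4πt·(n_e·A·C_max)²).
n_e·A·C_max = 0.39 × 12.9 × 0.377 = 1.897 kg/m.
D = 106²/(4π × 832 × 1.897²) = 0.299 m²/day.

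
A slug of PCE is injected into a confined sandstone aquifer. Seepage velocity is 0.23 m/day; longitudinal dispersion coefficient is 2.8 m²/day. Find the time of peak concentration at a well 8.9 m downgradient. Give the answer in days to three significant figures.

For the 1D instantaneous-source solution, setting ∂C/∂t = 0 at fixed x gives v²t² + 2Dt − x² = 0, so t = (√(D² + v²x²) − D)/v².
√(D² + v²x²) = √(2.8² + 0.23² × 8.9²) = 3.468; v² = 0.0529.
t = (3.468 − 2.8)/0.0529 = 12.6 days (vs. the pure-advection estimate x/v = 38.7 d).

12.6 days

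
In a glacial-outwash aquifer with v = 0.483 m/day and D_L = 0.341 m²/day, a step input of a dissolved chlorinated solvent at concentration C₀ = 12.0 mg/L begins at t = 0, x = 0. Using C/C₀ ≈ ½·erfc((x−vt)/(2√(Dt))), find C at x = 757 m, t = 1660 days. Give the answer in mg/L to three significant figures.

For a continuous step input, C/C₀ ≈ ½·erfc((x−vt)/(2√(Dt))).
vt = 0.483 × 1660 = 801.78 m and 2√(Dt) = 2√(0.341 × 1660) = 47.58 m.
Argument (x−vt)/(2√(Dt)) = (757 − 801.78)/47.58 = -0.9412; ½·erfc(-0.9412) = 0.9084.
C = 12.0 × 0.9084 = 10.9 mg/L.

10.9 mg/L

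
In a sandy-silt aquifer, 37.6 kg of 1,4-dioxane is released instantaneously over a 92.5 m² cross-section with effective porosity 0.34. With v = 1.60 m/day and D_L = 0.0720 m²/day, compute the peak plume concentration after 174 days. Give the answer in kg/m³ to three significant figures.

The peak of an instantaneous 1D plume sits at x = vt; there the Gaussian factor is 1 and C_max = M/(n_e·A·√(4πDt)), where n_e·A is the pore area the mass is dissolved in.
√(4πDt) = √(4π × 0.0720 × 174) = 12.55 m, so C_max = 37.6/(0.34 × 92.5 × 12.55) = 0.0953 kg/m³.

0.0953 kg/m³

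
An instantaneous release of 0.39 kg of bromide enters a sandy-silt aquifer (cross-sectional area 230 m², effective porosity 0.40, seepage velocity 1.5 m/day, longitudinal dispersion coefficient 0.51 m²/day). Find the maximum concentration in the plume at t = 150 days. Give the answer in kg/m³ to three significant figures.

The peak of an instantaneous 1D plume sits at x = vt; there the Gaussian factor is 1 and C_max = M/(n_e·A·√(4πDt)), where n_e·A is the pore area the mass is dissolved in.
√(4πDt) = √(4π × 0.51 × 150) = 31.01 m, so C_max = 0.39/(0.40 × 230 × 31.01) = 0.000137 kg/m³.

0.000137 kg/m³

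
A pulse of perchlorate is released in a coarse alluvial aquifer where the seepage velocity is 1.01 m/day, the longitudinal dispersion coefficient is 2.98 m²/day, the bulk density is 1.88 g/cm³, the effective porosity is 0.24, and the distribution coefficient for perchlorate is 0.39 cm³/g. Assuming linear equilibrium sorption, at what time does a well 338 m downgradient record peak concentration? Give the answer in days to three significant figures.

1350 days

Retardation factor R = 1 + ρ_b·K_d/n = 1 + 1.88 × 0.39/0.24 = 4.055.
Sorption retards both mechanisms: v_R = v/R = 0.2491 m/day, D_R = D/R = 0.7349 m²/day.
Peak time from v_R²t² + 2D_R t − x² = 0: t = (√(D_R² + v_R²x²) − D_R)/v_R².
√(D_R² + v_R²x²) = √(0.7349² + 0.2491² × 338²) = 84.20; v_R² = 0.06205.
t = (84.20 − 0.7349)/0.06205 = 1350 days.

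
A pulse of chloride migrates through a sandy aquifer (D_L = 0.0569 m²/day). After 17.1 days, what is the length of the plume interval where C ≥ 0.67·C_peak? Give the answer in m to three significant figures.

2.50 m

The plume is Gaussian with σ = √(2Dt) = √(2 × 0.0569 × 17.1) = 1.395 m.
C/C_peak = exp(−Δx²/(2σ²)) = 0.67 ⇒ Δx = σ·√(−2 ln 0.67) = 1.395 × 0.8950 = 1.249 m.
Width = 2Δx = 2.50 m.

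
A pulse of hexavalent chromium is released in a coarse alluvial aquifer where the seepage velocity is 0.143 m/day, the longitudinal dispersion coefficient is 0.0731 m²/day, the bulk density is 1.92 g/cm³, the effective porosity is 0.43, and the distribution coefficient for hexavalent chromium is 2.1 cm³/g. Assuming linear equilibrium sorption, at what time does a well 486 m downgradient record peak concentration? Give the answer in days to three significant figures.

Retardation factor R = 1 + ρ_b·K_d/n = 1 + 1.92 × 2.1/0.43 = 10.38.
Sorption retards both mechanisms: v_R = v/R = 0.01378 m/day, D_R = D/R = 0.007042 m²/day.
Peak time from v_R²t² + 2D_R t − x² = 0: t = (√(D_R² + v_R²x²) − D_R)/v_R².
√(D_R² + v_R²x²) = √(0.007042² + 0.01378² × 486²) = 6.697; v_R² = 0.0001899.
t = (6.697 − 0.007042)/0.0001899 = 35200 days.

35200 days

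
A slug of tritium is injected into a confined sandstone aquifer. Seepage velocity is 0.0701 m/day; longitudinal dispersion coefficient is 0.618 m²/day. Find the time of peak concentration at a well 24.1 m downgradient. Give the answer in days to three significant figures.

For the 1D instantaneous-source solution, setting ∂C/∂t = 0 at fixed x gives v²t² + 2Dt − x² = 0, so t = (√(D² + v²x²) − D)/v².
√(D² + v²x²) = √(0.618² + 0.0701² × 24.1²) = 1.799; v² = 0.00491401.
t = (1.799 − 0.618)/0.00491401 = 240 days (vs. the pure-advection estimate x/v = 344 d).

240 days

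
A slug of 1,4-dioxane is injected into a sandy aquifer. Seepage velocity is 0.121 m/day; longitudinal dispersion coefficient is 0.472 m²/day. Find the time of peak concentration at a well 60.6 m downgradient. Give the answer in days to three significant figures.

For the 1D instantaneous-source solution, setting ∂C/∂t = 0 at fixed x gives v²t² + 2Dt − x² = 0, so t = (√(D² + v²x²) − D)/v².
√(D² + v²x²) = √(0.472² + 0.121² × 60.6²) = 7.348; v² = 0.014641.
t = (7.348 − 0.472)/0.014641 = 470 days (vs. the pure-advection estimate x/v = 501 d).

470 days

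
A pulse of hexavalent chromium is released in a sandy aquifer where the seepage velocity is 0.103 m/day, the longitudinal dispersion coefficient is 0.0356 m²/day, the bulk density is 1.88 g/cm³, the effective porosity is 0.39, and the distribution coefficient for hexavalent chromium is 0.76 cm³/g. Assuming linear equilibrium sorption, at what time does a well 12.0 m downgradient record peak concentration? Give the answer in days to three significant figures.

Retardation factor R = 1 + ρ_b·K_d/n = 1 + 1.88 × 0.76/0.39 = 4.664.
Sorption retards both mechanisms: v_R = v/R = 0.02208 m/day, D_R = D/R = 0.007633 m²/day.
Peak time from v_R²t² + 2D_R t − x² = 0: t = (√(D_R² + v_R²x²) − D_R)/v_R².
√(D_R² + v_R²x²) = √(0.007633² + 0.02208² × 12.0²) = 0.2651; v_R² = 0.0004875.
t = (0.2651 − 0.007633)/0.0004875 = 528 days.

528 days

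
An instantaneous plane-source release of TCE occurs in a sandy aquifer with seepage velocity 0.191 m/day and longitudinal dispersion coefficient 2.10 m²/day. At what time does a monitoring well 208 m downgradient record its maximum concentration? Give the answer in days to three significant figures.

For the 1D instantaneous-source solution, setting ∂C/∂t = 0 at fixed x gives v²t² + 2Dt − x² = 0, so t = (√(D² + v²x²) − D)/v².
√(D² + v²x²) = √(2.10² + 0.191² × 208²) = 39.78; v² = 0.036481.
t = (39.78 − 2.10)/0.036481 = 1030 days (vs. the pure-advection estimate x/v = 1090 d).

1030 days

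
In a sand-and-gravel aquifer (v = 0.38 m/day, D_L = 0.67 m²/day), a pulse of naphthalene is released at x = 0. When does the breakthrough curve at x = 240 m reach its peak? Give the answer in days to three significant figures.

For the 1D instantaneous-source solution, setting ∂C/∂t = 0 at fixed x gives v²t² + 2Dt − x² = 0, so t = (√(D² + v²x²) − D)/v².
√(D² + v²x²) = √(0.67² + 0.38² × 240²) = 91.20; v² = 0.1444.
t = (91.20 − 0.67)/0.1444 = 627 days (vs. the pure-advection estimate x/v = 632 d).

627 days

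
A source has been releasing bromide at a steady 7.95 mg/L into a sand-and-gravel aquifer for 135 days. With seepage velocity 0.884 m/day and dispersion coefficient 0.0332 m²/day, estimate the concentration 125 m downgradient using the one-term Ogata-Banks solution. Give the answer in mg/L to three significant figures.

For a continuous step input, C/C₀ ≈ ½·erfc((x−vt)/(2√(Dt))).
vt = 0.884 × 135 = 119.34 m and 2√(Dt) = 2√(0.0332 × 135) = 4.234 m.
Argument (x−vt)/(2√(Dt)) = (125 − 119.34)/4.234 = 1.337; ½·erfc(1.337) = 0.02933.
C = 7.95 × 0.02933 = 0.233 mg/L.

0.233 mg/L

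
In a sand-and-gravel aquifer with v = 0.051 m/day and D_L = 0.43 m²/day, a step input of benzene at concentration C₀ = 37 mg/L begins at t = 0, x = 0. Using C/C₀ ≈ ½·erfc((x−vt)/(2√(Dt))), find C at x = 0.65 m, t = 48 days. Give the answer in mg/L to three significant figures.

22.6 mg/L

For a continuous step input, C/C₀ ≈ ½·erfc((x−vt)/(2√(Dt))).
vt = 0.051 × 48 = 2.448 m and 2√(Dt) = 2√(0.43 × 48) = 9.086 m.
Argument (x−vt)/(2√(Dt)) = (0.65 − 2.448)/9.086 = -0.1979; ½·erfc(-0.1979) = 0.6102.
C = 37 × 0.6102 = 22.6 mg/L.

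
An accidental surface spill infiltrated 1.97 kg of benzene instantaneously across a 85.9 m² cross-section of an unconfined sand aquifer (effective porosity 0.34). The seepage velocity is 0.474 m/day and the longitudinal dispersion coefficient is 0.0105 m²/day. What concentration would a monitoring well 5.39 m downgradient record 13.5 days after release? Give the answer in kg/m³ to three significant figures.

0.00839 kg/m³

For an instantaneous plane source, C(x,t) = M/(n_e·A·√(4πDt)) · exp(−(x−vt)²/(4Dt)), with n_e·A the pore (flow) area.
Plume center vt = 0.474 × 13.5 = 6.399 m, so the well at 5.39 m is 1.009 m upgradient of the peak.
√(4πDt) = 1.335 m, giving peak height M/(n_e·A·√(4πDt)) = 1.97/(0.34 × 85.9 × 1.335) = 0.05053 kg/m³.
(x−vt)²/(4Dt) = (-1.009)²/(4 × 0.0105 × 13.5) = 1.796; exp(−1.796) = 0.1660.
C = 0.05053 × 0.1660 = 0.00839 kg/m³.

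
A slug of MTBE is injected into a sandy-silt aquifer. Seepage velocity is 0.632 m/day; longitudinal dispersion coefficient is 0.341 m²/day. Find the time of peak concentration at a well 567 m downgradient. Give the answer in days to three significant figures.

For the 1D instantaneous-source solution, setting ∂C/∂t = 0 at fixed x gives v²t² + 2Dt − x² = 0, so t = (√(D² + v²x²) − D)/v².
√(D² + v²x²) = √(0.341² + 0.632² × 567²) = 358.3; v² = 0.399424.
t = (358.3 − 0.341)/0.399424 = 896 days (vs. the pure-advection estimate x/v = 897 d).

896 days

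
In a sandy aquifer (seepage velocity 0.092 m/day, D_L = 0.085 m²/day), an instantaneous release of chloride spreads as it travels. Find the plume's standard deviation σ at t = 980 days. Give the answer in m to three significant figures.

12.9 m

Dispersive spreading gives a Gaussian with σ² = 2Dt; advection only shifts the center.
σ = √(2 × 0.085 × 980) = 12.9 m.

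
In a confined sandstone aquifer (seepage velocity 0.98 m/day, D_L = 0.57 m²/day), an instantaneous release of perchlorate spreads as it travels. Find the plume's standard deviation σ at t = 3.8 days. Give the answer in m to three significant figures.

2.08 m

Dispersive spreading gives a Gaussian with σ² = 2Dt; advection only shifts the center.
σ = √(2 × 0.57 × 3.8) = 2.08 m.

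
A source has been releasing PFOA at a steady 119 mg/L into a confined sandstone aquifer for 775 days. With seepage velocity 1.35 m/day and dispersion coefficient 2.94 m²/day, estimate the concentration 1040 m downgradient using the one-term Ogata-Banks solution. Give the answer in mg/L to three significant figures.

For a continuous step input, C/C₀ ≈ ½·erfc((x−vt)/(2√(Dt))).
vt = 1.35 × 775 = 1046.25 m and 2√(Dt) = 2√(2.94 × 775) = 95.47 m.
Argument (x−vt)/(2√(Dt)) = (1040 − 1046.25)/95.47 = -0.06547; ½·erfc(-0.06547) = 0.5369.
C = 119 × 0.5369 = 63.9 mg/L.

63.9 mg/L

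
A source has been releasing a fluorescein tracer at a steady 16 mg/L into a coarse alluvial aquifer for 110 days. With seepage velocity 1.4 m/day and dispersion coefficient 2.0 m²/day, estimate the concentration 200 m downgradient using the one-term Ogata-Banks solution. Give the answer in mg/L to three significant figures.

0.226 mg/L

For a continuous step input, C/C₀ ≈ ½·erfc((x−vt)/(2√(Dt))).
vt = 1.4 × 110 = 154 m and 2√(Dt) = 2√(2.0 × 110) = 29.66 m.
Argument (x−vt)/(2√(Dt)) = (200 − 154)/29.66 = 1.551; ½·erfc(1.551) = 0.01414.
C = 16 × 0.01414 = 0.226 mg/L.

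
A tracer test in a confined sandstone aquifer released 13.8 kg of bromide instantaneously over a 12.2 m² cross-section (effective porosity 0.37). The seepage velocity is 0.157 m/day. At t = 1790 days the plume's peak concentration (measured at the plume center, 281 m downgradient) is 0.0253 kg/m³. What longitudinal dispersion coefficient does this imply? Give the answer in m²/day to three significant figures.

0.649 m²/day

At the plume center C_max = M/(n_e·A·√(4πDt)), so D = M²/(4πt·(n_e·A·C_max)²).
n_e·A·C_max = 0.37 × 12.2 × 0.0253 = 0.1142 kg/m.
D = 13.8²/(4π × 1790 × 0.1142²) = 0.649 m²/day.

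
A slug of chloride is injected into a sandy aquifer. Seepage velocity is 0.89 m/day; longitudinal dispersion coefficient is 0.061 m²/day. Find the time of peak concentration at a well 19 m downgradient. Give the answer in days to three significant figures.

For the 1D instantaneous-source solution, setting ∂C/∂t = 0 at fixed x gives v²t² + 2Dt − x² = 0, so t = (√(D² + v²x²) − D)/v².
√(D² + v²x²) = √(0.061² + 0.89² × 19²) = 16.91; v² = 0.7921.
t = (16.91 − 0.061)/0.7921 = 21.3 days (vs. the pure-advection estimate x/v = 21.3 d).

21.3 days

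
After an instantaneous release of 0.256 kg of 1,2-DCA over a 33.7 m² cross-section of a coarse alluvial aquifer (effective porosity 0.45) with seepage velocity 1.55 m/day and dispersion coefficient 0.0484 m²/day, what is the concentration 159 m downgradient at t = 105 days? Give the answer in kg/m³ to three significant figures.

0.00106 kg/m³

For an instantaneous plane source, C(x,t) = M/(n_e·A·√(4πDt)) · exp(−(x−vt)²/(4Dt)), with n_e·A the pore (flow) area.
Plume center vt = 1.55 × 105 = 162.75 m, so the well at 159 m is 3.75 m upgradient of the peak.
√(4πDt) = 7.991 m, giving peak height M/(n_e·A·√(4πDt)) = 0.256/(0.45 × 33.7 × 7.991) = 0.002112 kg/m³.
(x−vt)²/(4Dt) = (-3.75)²/(4 × 0.0484 × 105) = 0.6918; exp(−0.6918) = 0.5007.
C = 0.002112 × 0.5007 = 0.00106 kg/m³.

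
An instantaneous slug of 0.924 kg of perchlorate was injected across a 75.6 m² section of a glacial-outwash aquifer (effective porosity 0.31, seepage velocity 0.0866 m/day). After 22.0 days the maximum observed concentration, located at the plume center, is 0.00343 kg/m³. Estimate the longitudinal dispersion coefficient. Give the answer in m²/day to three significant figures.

At the plume center C_max = M/(n_e·A·√(4πDt)), so D = M²/(4πt·(n_e·A·C_max)²).
n_e·A·C_max = 0.31 × 75.6 × 0.00343 = 0.08039 kg/m.
D = 0.924²/(4π × 22.0 × 0.08039²) = 0.478 m²/day.

0.478 m²/day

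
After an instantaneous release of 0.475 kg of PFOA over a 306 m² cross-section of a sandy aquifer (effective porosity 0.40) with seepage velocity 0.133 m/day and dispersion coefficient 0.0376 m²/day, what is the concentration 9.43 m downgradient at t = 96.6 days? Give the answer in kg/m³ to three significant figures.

For an instantaneous plane source, C(x,t) = M/(n_e·A·√(4πDt)) · exp(−(x−vt)²/(4Dt)), with n_e·A the pore (flow) area.
Plume center vt = 0.133 × 96.6 = 12.8478 m, so the well at 9.43 m is 3.4178 m upgradient of the peak.
√(4πDt) = 6.756 m, giving peak height M/(n_e·A·√(4πDt)) = 0.475/(0.40 × 306 × 6.756) = 0.0005744 kg/m³.
(x−vt)²/(4Dt) = (-3.4178)²/(4 × 0.0376 × 96.6) = 0.8040; exp(−0.8040) = 0.4475.
C = 0.0005744 × 0.4475 = 0.000257 kg/m³.

0.000257 kg/m³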